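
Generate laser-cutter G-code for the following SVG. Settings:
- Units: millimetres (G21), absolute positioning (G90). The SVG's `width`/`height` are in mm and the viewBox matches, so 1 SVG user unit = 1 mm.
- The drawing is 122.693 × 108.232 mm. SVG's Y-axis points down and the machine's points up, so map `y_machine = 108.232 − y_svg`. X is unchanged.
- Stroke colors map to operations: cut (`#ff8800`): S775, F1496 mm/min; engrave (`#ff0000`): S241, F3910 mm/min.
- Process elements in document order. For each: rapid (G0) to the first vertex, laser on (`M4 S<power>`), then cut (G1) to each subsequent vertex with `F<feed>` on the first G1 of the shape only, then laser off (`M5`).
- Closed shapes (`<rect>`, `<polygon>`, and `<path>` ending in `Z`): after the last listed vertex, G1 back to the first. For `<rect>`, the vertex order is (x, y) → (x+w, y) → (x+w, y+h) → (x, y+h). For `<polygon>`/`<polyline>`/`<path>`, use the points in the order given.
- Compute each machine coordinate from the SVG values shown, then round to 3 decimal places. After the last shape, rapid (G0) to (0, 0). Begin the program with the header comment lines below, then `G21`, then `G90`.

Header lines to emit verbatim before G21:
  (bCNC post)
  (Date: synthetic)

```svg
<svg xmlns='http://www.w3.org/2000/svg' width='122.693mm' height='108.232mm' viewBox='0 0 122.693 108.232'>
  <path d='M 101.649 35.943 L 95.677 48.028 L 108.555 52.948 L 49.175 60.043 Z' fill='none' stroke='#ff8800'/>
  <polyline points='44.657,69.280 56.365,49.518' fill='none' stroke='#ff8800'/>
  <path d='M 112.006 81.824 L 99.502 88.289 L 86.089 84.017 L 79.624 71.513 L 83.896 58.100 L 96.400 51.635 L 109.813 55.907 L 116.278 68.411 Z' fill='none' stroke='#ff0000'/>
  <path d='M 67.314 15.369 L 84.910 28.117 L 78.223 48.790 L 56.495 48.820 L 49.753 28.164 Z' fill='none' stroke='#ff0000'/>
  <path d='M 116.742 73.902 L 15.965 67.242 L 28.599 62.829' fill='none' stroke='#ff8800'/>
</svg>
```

1 u = 1 mm; y_m = 108.232 − y.

[1] `<path>` closed polygon, #ff8800→cut S775 F1496: (101.649,72.289) → (95.677,60.204) → (108.555,55.284) → (49.175,48.189) → (101.649,72.289) (closed)

[2] `<polyline>` line segment, #ff8800→cut S775 F1496: (44.657,38.952) → (56.365,58.714)

[3] `<path>` regular polygon, #ff0000→engrave S241 F3910: (112.006,26.408) → (99.502,19.943) → (86.089,24.215) → (79.624,36.719) → (83.896,50.132) → (96.400,56.597) → (109.813,52.325) → (116.278,39.821) → (112.006,26.408) (closed)

[4] `<path>` regular polygon, #ff0000→engrave S241 F3910: (67.314,92.863) → (84.910,80.115) → (78.223,59.442) → (56.495,59.412) → (49.753,80.068) → (67.314,92.863) (closed)

[5] `<path>` open polyline, #ff8800→cut S775 F1496: (116.742,34.330) → (15.965,40.990) → (28.599,45.403)

(bCNC post)
(Date: synthetic)
G21
G90
G0 X101.649 Y72.289
M4 S775
G1 X95.677 Y60.204 F1496
G1 X108.555 Y55.284
G1 X49.175 Y48.189
G1 X101.649 Y72.289
M5
G0 X44.657 Y38.952
M4 S775
G1 X56.365 Y58.714 F1496
M5
G0 X112.006 Y26.408
M4 S241
G1 X99.502 Y19.943 F3910
G1 X86.089 Y24.215
G1 X79.624 Y36.719
G1 X83.896 Y50.132
G1 X96.400 Y56.597
G1 X109.813 Y52.325
G1 X116.278 Y39.821
G1 X112.006 Y26.408
M5
G0 X67.314 Y92.863
M4 S241
G1 X84.910 Y80.115 F3910
G1 X78.223 Y59.442
G1 X56.495 Y59.412
G1 X49.753 Y80.068
G1 X67.314 Y92.863
M5
G0 X116.742 Y34.330
M4 S775
G1 X15.965 Y40.990 F1496
G1 X28.599 Y45.403
M5
G0 X0.000 Y0.000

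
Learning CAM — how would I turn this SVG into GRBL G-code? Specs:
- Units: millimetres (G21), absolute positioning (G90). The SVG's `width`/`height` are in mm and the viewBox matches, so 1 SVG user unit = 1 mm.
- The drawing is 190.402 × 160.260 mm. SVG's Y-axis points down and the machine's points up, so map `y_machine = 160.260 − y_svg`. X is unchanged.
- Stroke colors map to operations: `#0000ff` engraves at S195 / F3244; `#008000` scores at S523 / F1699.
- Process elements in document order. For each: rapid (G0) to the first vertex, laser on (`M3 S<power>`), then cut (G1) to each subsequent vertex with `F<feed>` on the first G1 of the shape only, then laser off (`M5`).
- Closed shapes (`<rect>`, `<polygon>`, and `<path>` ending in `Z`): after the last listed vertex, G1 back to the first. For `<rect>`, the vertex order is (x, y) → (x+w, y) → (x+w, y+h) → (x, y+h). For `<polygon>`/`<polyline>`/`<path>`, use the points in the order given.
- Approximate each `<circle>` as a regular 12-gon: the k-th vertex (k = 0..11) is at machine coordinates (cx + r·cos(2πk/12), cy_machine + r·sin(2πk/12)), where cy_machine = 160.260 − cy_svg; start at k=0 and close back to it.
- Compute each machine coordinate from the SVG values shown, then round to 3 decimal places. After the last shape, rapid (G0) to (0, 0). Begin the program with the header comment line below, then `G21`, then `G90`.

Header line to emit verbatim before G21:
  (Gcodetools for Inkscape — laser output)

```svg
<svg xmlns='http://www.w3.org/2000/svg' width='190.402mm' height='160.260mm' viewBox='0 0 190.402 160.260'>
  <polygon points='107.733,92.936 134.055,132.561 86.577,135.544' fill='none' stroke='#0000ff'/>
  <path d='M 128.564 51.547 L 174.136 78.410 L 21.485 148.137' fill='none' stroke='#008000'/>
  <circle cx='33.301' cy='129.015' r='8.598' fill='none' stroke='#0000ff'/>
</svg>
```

Since the viewBox matches the mm dimensions, user units are millimetres directly. The only transform is the Y-flip y_m = 160.260 − y_svg.

Shape 1 is a regular polygon drawn with `<polygon>`. Its stroke #0000ff means engrave at S195, F3244. After flipping Y the toolpath is (107.733,67.324) → (134.055,27.699) → (86.577,24.716) → (107.733,67.324), returning to the start.

Shape 2 is a open polyline drawn with `<path>`. Its stroke #008000 means score at S523, F1699. After flipping Y the toolpath is (128.564,108.713) → (174.136,81.850) → (21.485,12.123).

Shape 3 is a circle drawn with `<circle>`. Its stroke #0000ff means engrave at S195, F3244. After flipping Y the toolpath is (41.899,31.245) → (40.747,35.544) → (37.600,38.691) → (33.301,39.843) → (29.002,38.691) → (25.855,35.544) → (24.703,31.245) → (25.855,26.946) → (29.002,23.799) → (33.301,22.647) → (37.600,23.799) → (40.747,26.946) → (41.899,31.245), returning to the start.

(Gcodetools for Inkscape — laser output)
G21
G90
G0 X107.733 Y67.324
M3 S195
G1 X134.055 Y27.699 F3244
G1 X86.577 Y24.716
G1 X107.733 Y67.324
M5
G0 X128.564 Y108.713
M3 S523
G1 X174.136 Y81.850 F1699
G1 X21.485 Y12.123
M5
G0 X41.899 Y31.245
M3 S195
G1 X40.747 Y35.544 F3244
G1 X37.600 Y38.691
G1 X33.301 Y39.843
G1 X29.002 Y38.691
G1 X25.855 Y35.544
G1 X24.703 Y31.245
G1 X25.855 Y26.946
G1 X29.002 Y23.799
G1 X33.301 Y22.647
G1 X37.600 Y23.799
G1 X40.747 Y26.946
G1 X41.899 Y31.245
M5
G0 X0.000 Y0.000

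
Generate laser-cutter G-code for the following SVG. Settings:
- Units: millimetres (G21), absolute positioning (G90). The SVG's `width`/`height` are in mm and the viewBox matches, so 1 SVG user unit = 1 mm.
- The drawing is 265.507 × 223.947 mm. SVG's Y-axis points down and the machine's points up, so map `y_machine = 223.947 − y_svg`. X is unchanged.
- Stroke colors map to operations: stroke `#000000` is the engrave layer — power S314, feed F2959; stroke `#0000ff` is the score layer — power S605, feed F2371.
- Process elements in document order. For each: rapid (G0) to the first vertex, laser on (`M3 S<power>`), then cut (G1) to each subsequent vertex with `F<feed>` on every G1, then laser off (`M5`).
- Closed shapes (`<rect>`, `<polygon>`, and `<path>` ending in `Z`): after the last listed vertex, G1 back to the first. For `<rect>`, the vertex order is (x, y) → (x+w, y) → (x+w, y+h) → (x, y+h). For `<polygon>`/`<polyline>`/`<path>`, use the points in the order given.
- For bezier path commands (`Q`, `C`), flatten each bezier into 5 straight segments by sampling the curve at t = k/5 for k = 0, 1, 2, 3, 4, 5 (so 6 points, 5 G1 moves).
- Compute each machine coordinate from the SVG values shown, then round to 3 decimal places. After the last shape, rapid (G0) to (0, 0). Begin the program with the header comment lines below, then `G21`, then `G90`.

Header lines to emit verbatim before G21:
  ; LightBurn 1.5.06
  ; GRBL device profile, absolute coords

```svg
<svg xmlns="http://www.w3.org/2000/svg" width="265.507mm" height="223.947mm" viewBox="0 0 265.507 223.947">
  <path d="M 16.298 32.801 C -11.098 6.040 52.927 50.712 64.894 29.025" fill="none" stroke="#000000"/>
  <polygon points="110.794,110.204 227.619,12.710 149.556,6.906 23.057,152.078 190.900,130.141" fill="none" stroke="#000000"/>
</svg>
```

; LightBurn 1.5.06
; GRBL device profile, absolute coords
G21
G90
G0 X16.298 Y191.146
M3 S314
G1 X9.683 Y199.733 F2959
G1 X18.122 Y197.790 F2959
G1 X34.728 Y191.931 F2959
G1 X52.615 Y188.771 F2959
G1 X64.894 Y194.922 F2959
M5
G0 X110.794 Y113.743
M3 S314
G1 X227.619 Y211.237 F2959
G1 X149.556 Y217.041 F2959
G1 X23.057 Y71.869 F2959
G1 X190.900 Y93.806 F2959
G1 X110.794 Y113.743 F2959
M5
G0 X0.000 Y0.000

1 u = 1 mm; y_m = 223.947 − y.

[1] `<path>` cubic bezier, #000000→engrave S314 F2959: (16.298,191.146) → (9.683,199.733) → (18.122,197.790) → (34.728,191.931) → (52.615,188.771) → (64.894,194.922)

[2] `<polygon>` closed polygon, #000000→engrave S314 F2959: (110.794,113.743) → (227.619,211.237) → (149.556,217.041) → (23.057,71.869) → (190.900,93.806) → (110.794,113.743) (closed)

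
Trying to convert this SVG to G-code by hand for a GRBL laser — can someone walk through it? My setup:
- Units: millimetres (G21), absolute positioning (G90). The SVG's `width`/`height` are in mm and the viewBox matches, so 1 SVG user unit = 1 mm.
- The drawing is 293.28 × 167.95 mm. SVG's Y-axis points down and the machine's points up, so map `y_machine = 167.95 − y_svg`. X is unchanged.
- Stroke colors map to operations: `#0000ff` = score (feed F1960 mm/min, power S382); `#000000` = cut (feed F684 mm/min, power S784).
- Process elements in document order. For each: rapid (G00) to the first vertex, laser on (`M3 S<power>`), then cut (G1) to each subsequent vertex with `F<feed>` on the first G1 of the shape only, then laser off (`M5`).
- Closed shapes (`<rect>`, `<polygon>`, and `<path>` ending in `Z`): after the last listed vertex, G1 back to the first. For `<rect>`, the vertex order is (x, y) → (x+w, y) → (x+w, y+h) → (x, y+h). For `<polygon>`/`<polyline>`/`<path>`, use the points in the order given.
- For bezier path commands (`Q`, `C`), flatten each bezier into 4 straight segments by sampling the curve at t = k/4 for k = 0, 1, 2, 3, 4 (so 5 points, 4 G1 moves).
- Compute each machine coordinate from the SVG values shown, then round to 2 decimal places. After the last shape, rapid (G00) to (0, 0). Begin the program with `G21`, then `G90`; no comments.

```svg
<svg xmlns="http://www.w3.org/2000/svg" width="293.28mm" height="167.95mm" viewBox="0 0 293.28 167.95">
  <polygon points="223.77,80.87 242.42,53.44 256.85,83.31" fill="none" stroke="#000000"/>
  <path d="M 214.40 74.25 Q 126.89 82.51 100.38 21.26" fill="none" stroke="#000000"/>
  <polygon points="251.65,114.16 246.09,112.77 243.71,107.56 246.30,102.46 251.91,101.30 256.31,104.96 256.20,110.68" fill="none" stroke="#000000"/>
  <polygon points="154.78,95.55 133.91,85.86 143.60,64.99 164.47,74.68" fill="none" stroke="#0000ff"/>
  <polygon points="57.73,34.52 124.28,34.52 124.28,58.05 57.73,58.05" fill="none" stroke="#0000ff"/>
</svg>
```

G21
G90
G00 X223.77 Y87.08
M3 S784
G1 X242.42 Y114.51 F684
G1 X256.85 Y84.64
G1 X223.77 Y87.08
M5
G00 X214.40 Y93.70
M3 S784
G1 X174.46 Y93.91 F684
G1 X142.14 Y102.82
G1 X117.45 Y120.41
G1 X100.38 Y146.69
M5
G00 X251.65 Y53.79
M3 S784
G1 X246.09 Y55.18 F684
G1 X243.71 Y60.39
G1 X246.30 Y65.49
G1 X251.91 Y66.65
G1 X256.31 Y62.99
G1 X256.20 Y57.27
G1 X251.65 Y53.79
M5
G00 X154.78 Y72.40
M3 S382
G1 X133.91 Y82.09 F1960
G1 X143.60 Y102.96
G1 X164.47 Y93.27
G1 X154.78 Y72.40
M5
G00 X57.73 Y133.43
M3 S382
G1 X124.28 Y133.43 F1960
G1 X124.28 Y109.90
G1 X57.73 Y109.90
G1 X57.73 Y133.43
M5
G00 X0.00 Y0.00

viewBox `0 0 293.28 167.95` with mm width/height → 1 unit = 1 mm. Flip: y_m = 167.95 − y_svg.

**Shape 1** — `<polygon>` regular polygon, stroke `#000000` → cut (S784, F684). Machine vertices: (223.77,87.08) → (242.42,114.51) → (256.85,84.64) → (223.77,87.08). Closed: final G1 returns to the first vertex.

**Shape 2** — `<path>` quadratic bezier, stroke `#000000` → cut (S784, F684). Control points (SVG): P0=(214.40,74.25), P1=(126.89,82.51), P2=(100.38,21.26); sampled at t=k/4. Machine vertices: (214.40,93.70) → (174.46,93.91) → (142.14,102.82) → (117.45,120.41) → (100.38,146.69). Open path.

**Shape 3** — `<polygon>` regular polygon, stroke `#000000` → cut (S784, F684). Machine vertices: (251.65,53.79) → (246.09,55.18) → (243.71,60.39) → (246.30,65.49) → (251.91,66.65) → (256.31,62.99) → (256.20,57.27) → (251.65,53.79). Closed: final G1 returns to the first vertex.

**Shape 4** — `<polygon>` regular polygon, stroke `#0000ff` → score (S382, F1960). Machine vertices: (154.78,72.40) → (133.91,82.09) → (143.60,102.96) → (164.47,93.27) → (154.78,72.40). Closed: final G1 returns to the first vertex.

**Shape 5** — `<polygon>` rectangle, stroke `#0000ff` → score (S382, F1960). Machine vertices: (57.73,133.43) → (124.28,133.43) → (124.28,109.90) → (57.73,109.90) → (57.73,133.43). Closed: final G1 returns to the first vertex.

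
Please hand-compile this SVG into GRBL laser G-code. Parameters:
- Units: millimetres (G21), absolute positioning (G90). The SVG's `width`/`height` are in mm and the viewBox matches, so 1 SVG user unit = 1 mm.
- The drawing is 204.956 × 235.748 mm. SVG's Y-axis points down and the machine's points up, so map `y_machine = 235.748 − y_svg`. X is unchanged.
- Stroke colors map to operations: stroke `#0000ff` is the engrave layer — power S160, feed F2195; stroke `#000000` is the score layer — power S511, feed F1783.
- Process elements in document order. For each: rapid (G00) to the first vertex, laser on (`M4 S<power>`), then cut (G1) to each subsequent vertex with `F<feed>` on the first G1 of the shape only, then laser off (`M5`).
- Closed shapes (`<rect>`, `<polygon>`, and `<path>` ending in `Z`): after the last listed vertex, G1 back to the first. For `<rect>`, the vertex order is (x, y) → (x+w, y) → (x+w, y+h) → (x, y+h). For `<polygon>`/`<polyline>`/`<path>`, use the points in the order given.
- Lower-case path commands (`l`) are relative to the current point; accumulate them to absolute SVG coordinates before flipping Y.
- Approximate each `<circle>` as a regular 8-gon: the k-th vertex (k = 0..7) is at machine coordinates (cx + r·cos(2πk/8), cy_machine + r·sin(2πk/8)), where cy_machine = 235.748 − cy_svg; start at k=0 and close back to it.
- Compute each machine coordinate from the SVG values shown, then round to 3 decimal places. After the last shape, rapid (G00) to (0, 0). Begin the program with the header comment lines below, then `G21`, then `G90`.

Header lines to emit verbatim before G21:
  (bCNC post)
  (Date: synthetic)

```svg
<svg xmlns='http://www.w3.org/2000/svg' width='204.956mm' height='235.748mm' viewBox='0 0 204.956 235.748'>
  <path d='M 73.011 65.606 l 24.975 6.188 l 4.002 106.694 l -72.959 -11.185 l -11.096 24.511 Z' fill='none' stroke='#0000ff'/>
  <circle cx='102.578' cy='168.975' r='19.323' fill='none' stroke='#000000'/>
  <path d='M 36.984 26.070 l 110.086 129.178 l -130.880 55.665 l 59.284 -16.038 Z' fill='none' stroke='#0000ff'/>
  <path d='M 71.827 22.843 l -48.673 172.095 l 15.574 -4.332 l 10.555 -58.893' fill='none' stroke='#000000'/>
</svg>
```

(bCNC post)
(Date: synthetic)
G21
G90
G00 X73.011 Y170.142
M4 S160
G1 X97.986 Y163.954 F2195
G1 X101.988 Y57.260
G1 X29.029 Y68.445
G1 X17.933 Y43.934
G1 X73.011 Y170.142
M5
G00 X121.901 Y66.773
M4 S511
G1 X116.241 Y80.436 F1783
G1 X102.578 Y86.096
G1 X88.915 Y80.436
G1 X83.255 Y66.773
G1 X88.915 Y53.110
G1 X102.578 Y47.450
G1 X116.241 Y53.110
G1 X121.901 Y66.773
M5
G00 X36.984 Y209.678
M4 S160
G1 X147.070 Y80.500 F2195
G1 X16.190 Y24.835
G1 X75.474 Y40.873
G1 X36.984 Y209.678
M5
G00 X71.827 Y212.905
M4 S511
G1 X23.154 Y40.810 F1783
G1 X38.728 Y45.142
G1 X49.283 Y104.035
M5
G00 X0.000 Y0.000

1 u = 1 mm; y_m = 235.748 − y.

[1] `<path>` closed polygon, #0000ff→engrave S160 F2195: (73.011,170.142) → (97.986,163.954) → (101.988,57.260) → (29.029,68.445) → (17.933,43.934) → (73.011,170.142) (closed)

[2] `<circle>` circle, #000000→score S511 F1783: (121.901,66.773) → (116.241,80.436) → (102.578,86.096) → (88.915,80.436) → (83.255,66.773) → (88.915,53.110) → (102.578,47.450) → (116.241,53.110) → (121.901,66.773) (closed)

[3] `<path>` closed polygon, #0000ff→engrave S160 F2195: (36.984,209.678) → (147.070,80.500) → (16.190,24.835) → (75.474,40.873) → (36.984,209.678) (closed)

[4] `<path>` open polyline, #000000→score S511 F1783: (71.827,212.905) → (23.154,40.810) → (38.728,45.142) → (49.283,104.035)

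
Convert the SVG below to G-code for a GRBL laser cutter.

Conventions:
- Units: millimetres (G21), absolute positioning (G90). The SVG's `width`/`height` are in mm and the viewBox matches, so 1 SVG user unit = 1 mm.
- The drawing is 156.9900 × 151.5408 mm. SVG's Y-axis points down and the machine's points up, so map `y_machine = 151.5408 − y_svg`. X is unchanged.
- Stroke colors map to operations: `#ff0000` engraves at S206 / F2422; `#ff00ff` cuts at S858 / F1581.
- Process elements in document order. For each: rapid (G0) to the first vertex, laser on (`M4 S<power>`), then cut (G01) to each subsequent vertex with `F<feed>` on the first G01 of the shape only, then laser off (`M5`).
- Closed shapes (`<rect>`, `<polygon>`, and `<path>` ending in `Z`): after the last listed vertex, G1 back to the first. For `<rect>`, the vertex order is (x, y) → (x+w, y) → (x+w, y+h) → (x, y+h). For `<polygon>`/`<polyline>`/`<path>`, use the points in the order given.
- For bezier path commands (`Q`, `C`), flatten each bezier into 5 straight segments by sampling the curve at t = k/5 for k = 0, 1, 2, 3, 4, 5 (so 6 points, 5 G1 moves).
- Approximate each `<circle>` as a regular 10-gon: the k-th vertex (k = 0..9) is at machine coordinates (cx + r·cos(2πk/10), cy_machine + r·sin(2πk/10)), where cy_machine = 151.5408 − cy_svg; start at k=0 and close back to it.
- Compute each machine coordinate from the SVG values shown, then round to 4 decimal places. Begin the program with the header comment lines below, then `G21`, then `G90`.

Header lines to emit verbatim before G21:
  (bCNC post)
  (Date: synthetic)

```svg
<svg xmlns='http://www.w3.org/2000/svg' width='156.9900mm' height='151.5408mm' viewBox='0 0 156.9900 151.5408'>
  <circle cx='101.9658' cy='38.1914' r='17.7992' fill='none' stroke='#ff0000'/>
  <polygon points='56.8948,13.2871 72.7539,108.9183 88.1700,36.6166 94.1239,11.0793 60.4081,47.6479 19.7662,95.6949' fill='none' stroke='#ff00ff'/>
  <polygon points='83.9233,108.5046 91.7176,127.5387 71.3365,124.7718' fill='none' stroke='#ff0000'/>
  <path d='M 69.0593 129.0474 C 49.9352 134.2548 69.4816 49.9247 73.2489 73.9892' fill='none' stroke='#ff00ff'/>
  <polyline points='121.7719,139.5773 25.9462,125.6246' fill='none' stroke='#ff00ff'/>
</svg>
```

(bCNC post)
(Date: synthetic)
G21
G90
G0 X119.7650 Y113.3494
M4 S206
G01 X116.3657 Y123.8115 F2422
G01 X107.4661 Y130.2774
G01 X96.4655 Y130.2774
G01 X87.5659 Y123.8115
G01 X84.1666 Y113.3494
G01 X87.5659 Y102.8873
G01 X96.4655 Y96.4214
G01 X107.4661 Y96.4214
G01 X116.3657 Y102.8873
G01 X119.7650 Y113.3494
M5
G0 X56.8948 Y138.2537
M4 S858
G01 X72.7539 Y42.6225 F1581
G01 X88.1700 Y114.9242
G01 X94.1239 Y140.4615
G01 X60.4081 Y103.8929
G01 X19.7662 Y55.8459
G01 X56.8948 Y138.2537
M5
G0 X83.9233 Y43.0362
M4 S206
G01 X91.7176 Y24.0021 F2422
G01 X71.3365 Y26.7690
G01 X83.9233 Y43.0362
M5
G0 X69.0593 Y22.4934
M4 S858
G01 X61.7897 Y28.5300 F1581
G01 X61.1874 Y46.5549
G01 X64.6389 Y67.0672
G01 X69.5306 Y80.5664
G01 X73.2489 Y77.5516
M5
G0 X121.7719 Y11.9635
M4 S858
G01 X25.9462 Y25.9162 F1581
M5

viewBox `0 0 156.9900 151.5408` with mm width/height → 1 unit = 1 mm. Flip: y_m = 151.5408 − y_svg.

**Shape 1** — `<circle>` circle, stroke `#ff0000` → engrave (S206, F2422). Machine vertices: (119.7650,113.3494) → (116.3657,123.8115) → (107.4661,130.2774) → (96.4655,130.2774) → (87.5659,123.8115) → (84.1666,113.3494) → (87.5659,102.8873) → (96.4655,96.4214) → (107.4661,96.4214) → (116.3657,102.8873) → (119.7650,113.3494). Closed: final G1 returns to the first vertex.

**Shape 2** — `<polygon>` closed polygon, stroke `#ff00ff` → cut (S858, F1581). Machine vertices: (56.8948,138.2537) → (72.7539,42.6225) → (88.1700,114.9242) → (94.1239,140.4615) → (60.4081,103.8929) → (19.7662,55.8459) → (56.8948,138.2537). Closed: final G1 returns to the first vertex.

**Shape 3** — `<polygon>` regular polygon, stroke `#ff0000` → engrave (S206, F2422). Machine vertices: (83.9233,43.0362) → (91.7176,24.0021) → (71.3365,26.7690) → (83.9233,43.0362). Closed: final G1 returns to the first vertex.

**Shape 4** — `<path>` cubic bezier, stroke `#ff00ff` → cut (S858, F1581). Control points (SVG): P0=(69.0593,129.0474), P1=(49.9352,134.2548), P2=(69.4816,49.9247), P3=(73.2489,73.9892); sampled at t=k/5. Machine vertices: (69.0593,22.4934) → (61.7897,28.5300) → (61.1874,46.5549) → (64.6389,67.0672) → (69.5306,80.5664) → (73.2489,77.5516). Open path.

**Shape 5** — `<polyline>` line segment, stroke `#ff00ff` → cut (S858, F1581). Machine vertices: (121.7719,11.9635) → (25.9462,25.9162). Open path.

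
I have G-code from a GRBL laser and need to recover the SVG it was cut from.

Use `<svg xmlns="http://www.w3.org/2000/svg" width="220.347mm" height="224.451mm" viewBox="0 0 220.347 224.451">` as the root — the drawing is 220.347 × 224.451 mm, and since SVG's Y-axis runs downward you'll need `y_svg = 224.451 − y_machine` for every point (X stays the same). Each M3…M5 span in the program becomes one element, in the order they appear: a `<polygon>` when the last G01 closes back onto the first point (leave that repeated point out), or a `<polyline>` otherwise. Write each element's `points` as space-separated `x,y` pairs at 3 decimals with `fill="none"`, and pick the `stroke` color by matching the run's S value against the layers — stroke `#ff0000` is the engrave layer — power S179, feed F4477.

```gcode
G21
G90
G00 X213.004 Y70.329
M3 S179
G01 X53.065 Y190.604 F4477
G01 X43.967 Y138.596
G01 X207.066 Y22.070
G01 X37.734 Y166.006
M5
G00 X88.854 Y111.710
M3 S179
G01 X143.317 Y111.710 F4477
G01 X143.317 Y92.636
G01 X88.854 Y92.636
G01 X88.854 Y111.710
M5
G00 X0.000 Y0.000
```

Machine Y-up, SVG Y-down with viewBox height 224.451, so y_svg = 224.451 − y_machine; X carries over. Every run uses S179, so all elements get stroke `#ff0000` (engrave).

Run 1: The run is open, so emit a `<polyline>` with points (Y-flipped): 213.004,154.122 53.065,33.847 43.967,85.855 207.066,202.381 37.734,58.445.

Run 2: The run returns to its start, so emit a `<polygon>` with points (Y-flipped): 88.854,112.741 143.317,112.741 143.317,131.815 88.854,131.815.

<svg xmlns="http://www.w3.org/2000/svg" width="220.347mm" height="224.451mm" viewBox="0 0 220.347 224.451">
  <polyline points="213.004,154.122 53.065,33.847 43.967,85.855 207.066,202.381 37.734,58.445" fill="none" stroke="#ff0000"/>
  <polygon points="88.854,112.741 143.317,112.741 143.317,131.815 88.854,131.815" fill="none" stroke="#ff0000"/>
</svg>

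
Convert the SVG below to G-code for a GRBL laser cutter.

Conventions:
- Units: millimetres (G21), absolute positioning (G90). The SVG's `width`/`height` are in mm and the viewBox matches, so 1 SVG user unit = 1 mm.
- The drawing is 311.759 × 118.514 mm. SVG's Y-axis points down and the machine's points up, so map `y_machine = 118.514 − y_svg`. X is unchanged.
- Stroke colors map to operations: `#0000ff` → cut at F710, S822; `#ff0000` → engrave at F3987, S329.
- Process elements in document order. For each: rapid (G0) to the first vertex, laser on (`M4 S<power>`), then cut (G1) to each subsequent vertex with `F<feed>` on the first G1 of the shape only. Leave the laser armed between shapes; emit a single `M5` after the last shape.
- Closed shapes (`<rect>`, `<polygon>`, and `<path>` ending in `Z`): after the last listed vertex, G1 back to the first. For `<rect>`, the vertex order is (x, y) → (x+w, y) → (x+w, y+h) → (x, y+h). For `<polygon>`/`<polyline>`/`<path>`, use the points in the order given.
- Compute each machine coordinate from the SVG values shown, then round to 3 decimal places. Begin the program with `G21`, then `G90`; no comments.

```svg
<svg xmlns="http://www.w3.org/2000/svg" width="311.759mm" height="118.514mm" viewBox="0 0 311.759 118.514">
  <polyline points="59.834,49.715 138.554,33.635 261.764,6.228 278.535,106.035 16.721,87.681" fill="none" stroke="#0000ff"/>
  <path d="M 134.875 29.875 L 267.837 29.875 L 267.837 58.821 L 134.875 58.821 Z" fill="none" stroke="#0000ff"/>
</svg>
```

G21
G90
G0 X59.834 Y68.799
M4 S822
G1 X138.554 Y84.879 F710
G1 X261.764 Y112.286
G1 X278.535 Y12.479
G1 X16.721 Y30.833
G0 X134.875 Y88.639
M4 S822
G1 X267.837 Y88.639 F710
G1 X267.837 Y59.693
G1 X134.875 Y59.693
G1 X134.875 Y88.639
M5

1 u = 1 mm; y_m = 118.514 − y.

[1] `<polyline>` open polyline, #0000ff→cut S822 F710: (59.834,68.799) → (138.554,84.879) → (261.764,112.286) → (278.535,12.479) → (16.721,30.833)

[2] `<path>` rectangle, #0000ff→cut S822 F710: (134.875,88.639) → (267.837,88.639) → (267.837,59.693) → (134.875,59.693) → (134.875,88.639) (closed)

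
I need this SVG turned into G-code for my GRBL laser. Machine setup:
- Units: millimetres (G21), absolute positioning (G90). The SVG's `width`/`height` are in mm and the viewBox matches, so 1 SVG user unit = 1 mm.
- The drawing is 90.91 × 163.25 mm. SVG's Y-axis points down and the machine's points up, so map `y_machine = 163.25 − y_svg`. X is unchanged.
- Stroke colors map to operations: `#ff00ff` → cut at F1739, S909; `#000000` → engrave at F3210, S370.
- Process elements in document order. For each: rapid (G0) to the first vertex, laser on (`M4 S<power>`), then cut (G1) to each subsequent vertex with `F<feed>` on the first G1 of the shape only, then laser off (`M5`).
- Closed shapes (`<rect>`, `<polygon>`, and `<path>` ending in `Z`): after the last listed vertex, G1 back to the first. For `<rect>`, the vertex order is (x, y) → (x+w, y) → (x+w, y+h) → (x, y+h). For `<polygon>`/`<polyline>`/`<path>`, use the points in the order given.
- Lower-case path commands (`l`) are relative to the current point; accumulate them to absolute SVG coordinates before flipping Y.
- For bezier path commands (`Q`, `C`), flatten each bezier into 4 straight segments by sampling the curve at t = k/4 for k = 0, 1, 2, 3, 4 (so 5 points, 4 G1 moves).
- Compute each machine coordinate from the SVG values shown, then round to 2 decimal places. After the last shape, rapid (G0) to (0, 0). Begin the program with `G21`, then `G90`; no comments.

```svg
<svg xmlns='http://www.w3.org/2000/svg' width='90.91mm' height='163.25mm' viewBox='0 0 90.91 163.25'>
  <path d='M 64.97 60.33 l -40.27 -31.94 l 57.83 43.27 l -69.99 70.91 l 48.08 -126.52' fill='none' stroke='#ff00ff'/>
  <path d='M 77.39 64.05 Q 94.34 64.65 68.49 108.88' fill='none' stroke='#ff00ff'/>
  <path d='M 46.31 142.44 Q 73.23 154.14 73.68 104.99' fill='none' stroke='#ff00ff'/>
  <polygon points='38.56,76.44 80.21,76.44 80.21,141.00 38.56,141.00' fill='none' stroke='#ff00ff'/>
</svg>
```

viewBox `0 0 90.91 163.25` with mm width/height → 1 unit = 1 mm. Flip: y_m = 163.25 − y_svg.

**Shape 1** — `<path>` open polyline, stroke `#ff00ff` → cut (S909, F1739). Machine vertices: (64.97,102.92) → (24.70,134.86) → (82.53,91.59) → (12.54,20.68) → (60.62,147.20). Open path.

**Shape 2** — `<path>` quadratic bezier, stroke `#ff00ff` → cut (S909, F1739). Control points (SVG): P0=(77.39,64.05), P1=(94.34,64.65), P2=(68.49,108.88); sampled at t=k/4. Machine vertices: (77.39,99.20) → (83.19,96.17) → (83.64,87.69) → (78.74,73.76) → (68.49,54.37). Open path.

**Shape 3** — `<path>` quadratic bezier, stroke `#ff00ff` → cut (S909, F1739). Control points (SVG): P0=(46.31,142.44), P1=(73.23,154.14), P2=(73.68,104.99); sampled at t=k/4. Machine vertices: (46.31,20.81) → (58.12,18.76) → (66.61,24.32) → (71.80,37.49) → (73.68,58.26). Open path.

**Shape 4** — `<polygon>` rectangle, stroke `#ff00ff` → cut (S909, F1739). Machine vertices: (38.56,86.81) → (80.21,86.81) → (80.21,22.25) → (38.56,22.25) → (38.56,86.81). Closed: final G1 returns to the first vertex.

G21
G90
G0 X64.97 Y102.92
M4 S909
G1 X24.70 Y134.86 F1739
G1 X82.53 Y91.59
G1 X12.54 Y20.68
G1 X60.62 Y147.20
M5
G0 X77.39 Y99.20
M4 S909
G1 X83.19 Y96.17 F1739
G1 X83.64 Y87.69
G1 X78.74 Y73.76
G1 X68.49 Y54.37
M5
G0 X46.31 Y20.81
M4 S909
G1 X58.12 Y18.76 F1739
G1 X66.61 Y24.32
G1 X71.80 Y37.49
G1 X73.68 Y58.26
M5
G0 X38.56 Y86.81
M4 S909
G1 X80.21 Y86.81 F1739
G1 X80.21 Y22.25
G1 X38.56 Y22.25
G1 X38.56 Y86.81
M5
G0 X0.00 Y0.00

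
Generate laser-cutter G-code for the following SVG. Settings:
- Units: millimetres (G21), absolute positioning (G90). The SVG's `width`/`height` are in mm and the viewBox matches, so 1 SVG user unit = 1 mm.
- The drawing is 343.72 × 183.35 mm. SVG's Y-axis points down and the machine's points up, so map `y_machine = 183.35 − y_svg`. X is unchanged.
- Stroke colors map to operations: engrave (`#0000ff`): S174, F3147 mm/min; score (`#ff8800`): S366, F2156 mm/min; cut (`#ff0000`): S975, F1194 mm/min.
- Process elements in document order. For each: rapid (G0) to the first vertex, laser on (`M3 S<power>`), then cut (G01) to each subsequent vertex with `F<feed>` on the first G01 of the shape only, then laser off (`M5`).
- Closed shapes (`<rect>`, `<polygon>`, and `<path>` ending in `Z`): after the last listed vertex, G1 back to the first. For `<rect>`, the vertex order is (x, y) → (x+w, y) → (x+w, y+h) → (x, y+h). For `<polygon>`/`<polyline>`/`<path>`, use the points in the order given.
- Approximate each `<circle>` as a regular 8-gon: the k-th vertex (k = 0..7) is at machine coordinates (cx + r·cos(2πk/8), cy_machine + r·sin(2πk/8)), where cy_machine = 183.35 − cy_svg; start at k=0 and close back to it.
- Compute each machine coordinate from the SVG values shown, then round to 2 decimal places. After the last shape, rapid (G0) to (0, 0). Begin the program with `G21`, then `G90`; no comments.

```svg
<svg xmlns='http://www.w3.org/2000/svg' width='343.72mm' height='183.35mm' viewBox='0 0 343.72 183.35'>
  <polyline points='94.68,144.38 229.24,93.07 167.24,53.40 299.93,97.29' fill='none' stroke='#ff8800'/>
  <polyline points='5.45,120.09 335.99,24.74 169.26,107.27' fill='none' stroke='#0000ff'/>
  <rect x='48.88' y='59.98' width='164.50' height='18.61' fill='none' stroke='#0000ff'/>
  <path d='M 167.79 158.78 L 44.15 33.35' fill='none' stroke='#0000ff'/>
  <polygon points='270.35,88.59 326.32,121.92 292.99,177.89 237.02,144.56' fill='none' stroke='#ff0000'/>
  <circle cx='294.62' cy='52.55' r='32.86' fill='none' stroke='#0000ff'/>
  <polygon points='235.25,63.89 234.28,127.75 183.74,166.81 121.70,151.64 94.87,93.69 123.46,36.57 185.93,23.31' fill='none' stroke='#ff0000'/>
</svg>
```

G21
G90
G0 X94.68 Y38.97
M3 S366
G01 X229.24 Y90.28 F2156
G01 X167.24 Y129.95
G01 X299.93 Y86.06
M5
G0 X5.45 Y63.26
M3 S174
G01 X335.99 Y158.61 F3147
G01 X169.26 Y76.08
M5
G0 X48.88 Y123.37
M3 S174
G01 X213.38 Y123.37 F3147
G01 X213.38 Y104.76
G01 X48.88 Y104.76
G01 X48.88 Y123.37
M5
G0 X167.79 Y24.57
M3 S174
G01 X44.15 Y150.00 F3147
M5
G0 X270.35 Y94.76
M3 S975
G01 X326.32 Y61.43 F1194
G01 X292.99 Y5.46
G01 X237.02 Y38.79
G01 X270.35 Y94.76
M5
G0 X327.48 Y130.80
M3 S174
G01 X317.86 Y154.04 F3147
G01 X294.62 Y163.66
G01 X271.38 Y154.04
G01 X261.76 Y130.80
G01 X271.38 Y107.56
G01 X294.62 Y97.94
G01 X317.86 Y107.56
G01 X327.48 Y130.80
M5
G0 X235.25 Y119.46
M3 S975
G01 X234.28 Y55.60 F1194
G01 X183.74 Y16.54
G01 X121.70 Y31.71
G01 X94.87 Y89.66
G01 X123.46 Y146.78
G01 X185.93 Y160.04
G01 X235.25 Y119.46
M5
G0 X0.00 Y0.00

viewBox `0 0 343.72 183.35` with mm width/height → 1 unit = 1 mm. Flip: y_m = 183.35 − y_svg.

**Shape 1** — `<polyline>` open polyline, stroke `#ff8800` → score (S366, F2156). Machine vertices: (94.68,38.97) → (229.24,90.28) → (167.24,129.95) → (299.93,86.06). Open path.

**Shape 2** — `<polyline>` open polyline, stroke `#0000ff` → engrave (S174, F3147). Machine vertices: (5.45,63.26) → (335.99,158.61) → (169.26,76.08). Open path.

**Shape 3** — `<rect>` rectangle, stroke `#0000ff` → engrave (S174, F3147). Machine vertices: (48.88,123.37) → (213.38,123.37) → (213.38,104.76) → (48.88,104.76) → (48.88,123.37). Closed: final G1 returns to the first vertex.

**Shape 4** — `<path>` line segment, stroke `#0000ff` → engrave (S174, F3147). Machine vertices: (167.79,24.57) → (44.15,150.00). Open path.

**Shape 5** — `<polygon>` regular polygon, stroke `#ff0000` → cut (S975, F1194). Machine vertices: (270.35,94.76) → (326.32,61.43) → (292.99,5.46) → (237.02,38.79) → (270.35,94.76). Closed: final G1 returns to the first vertex.

**Shape 6** — `<circle>` circle, stroke `#0000ff` → engrave (S174, F3147). Machine vertices: (327.48,130.80) → (317.86,154.04) → (294.62,163.66) → (271.38,154.04) → (261.76,130.80) → (271.38,107.56) → (294.62,97.94) → (317.86,107.56) → (327.48,130.80). Closed: final G1 returns to the first vertex.

**Shape 7** — `<polygon>` regular polygon, stroke `#ff0000` → cut (S975, F1194). Machine vertices: (235.25,119.46) → (234.28,55.60) → (183.74,16.54) → (121.70,31.71) → (94.87,89.66) → (123.46,146.78) → (185.93,160.04) → (235.25,119.46). Closed: final G1 returns to the first vertex.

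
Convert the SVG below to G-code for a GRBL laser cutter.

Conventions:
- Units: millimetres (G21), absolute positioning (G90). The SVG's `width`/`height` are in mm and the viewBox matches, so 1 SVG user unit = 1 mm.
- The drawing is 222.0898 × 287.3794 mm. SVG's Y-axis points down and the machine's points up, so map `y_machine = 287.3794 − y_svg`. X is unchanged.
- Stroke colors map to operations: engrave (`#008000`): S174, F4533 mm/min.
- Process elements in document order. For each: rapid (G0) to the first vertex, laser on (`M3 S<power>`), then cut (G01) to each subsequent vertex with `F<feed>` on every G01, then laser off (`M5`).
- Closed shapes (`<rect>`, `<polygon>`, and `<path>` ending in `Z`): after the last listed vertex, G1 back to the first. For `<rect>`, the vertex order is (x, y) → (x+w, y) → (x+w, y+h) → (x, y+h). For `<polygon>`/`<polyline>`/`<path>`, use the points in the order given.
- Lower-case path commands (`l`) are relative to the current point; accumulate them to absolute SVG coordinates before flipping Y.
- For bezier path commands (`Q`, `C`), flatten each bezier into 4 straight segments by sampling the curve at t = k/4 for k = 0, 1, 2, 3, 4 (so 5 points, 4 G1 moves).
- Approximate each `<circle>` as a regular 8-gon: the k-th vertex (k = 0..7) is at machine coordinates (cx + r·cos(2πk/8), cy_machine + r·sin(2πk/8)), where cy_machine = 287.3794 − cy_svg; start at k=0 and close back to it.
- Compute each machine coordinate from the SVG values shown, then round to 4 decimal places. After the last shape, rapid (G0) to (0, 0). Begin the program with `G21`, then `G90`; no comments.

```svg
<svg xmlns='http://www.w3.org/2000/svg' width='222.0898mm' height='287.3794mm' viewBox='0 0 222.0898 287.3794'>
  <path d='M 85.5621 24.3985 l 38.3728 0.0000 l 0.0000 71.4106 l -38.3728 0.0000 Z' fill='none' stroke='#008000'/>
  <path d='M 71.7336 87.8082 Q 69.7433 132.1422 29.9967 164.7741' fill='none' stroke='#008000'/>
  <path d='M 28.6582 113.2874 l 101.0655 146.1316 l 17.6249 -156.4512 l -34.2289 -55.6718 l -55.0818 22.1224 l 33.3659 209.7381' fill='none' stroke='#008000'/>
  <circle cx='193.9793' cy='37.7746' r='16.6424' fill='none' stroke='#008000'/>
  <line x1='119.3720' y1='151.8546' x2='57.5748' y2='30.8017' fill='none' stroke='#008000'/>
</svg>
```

G21
G90
G0 X85.5621 Y262.9809
M3 S174
G01 X123.9349 Y262.9809 F4533
G01 X123.9349 Y191.5703 F4533
G01 X85.5621 Y191.5703 F4533
G01 X85.5621 Y262.9809 F4533
M5
G0 X71.7336 Y199.5712
M3 S174
G01 X68.3787 Y178.1356 F4533
G01 X60.3042 Y158.1627 F4533
G01 X47.5102 Y139.6526 F4533
G01 X29.9967 Y122.6053 F4533
M5
G0 X28.6582 Y174.0920
M3 S174
G01 X129.7237 Y27.9604 F4533
G01 X147.3486 Y184.4116 F4533
G01 X113.1197 Y240.0834 F4533
G01 X58.0379 Y217.9610 F4533
G01 X91.4038 Y8.2229 F4533
M5
G0 X210.6217 Y249.6048
M3 S174
G01 X205.7473 Y261.3728 F4533
G01 X193.9793 Y266.2472 F4533
G01 X182.2113 Y261.3728 F4533
G01 X177.3369 Y249.6048 F4533
G01 X182.2113 Y237.8368 F4533
G01 X193.9793 Y232.9624 F4533
G01 X205.7473 Y237.8368 F4533
G01 X210.6217 Y249.6048 F4533
M5
G0 X119.3720 Y135.5248
M3 S174
G01 X57.5748 Y256.5777 F4533
M5
G0 X0.0000 Y0.0000

1 u = 1 mm; y_m = 287.3794 − y.

[1] `<path>` rectangle, #008000→engrave S174 F4533: (85.5621,262.9809) → (123.9349,262.9809) → (123.9349,191.5703) → (85.5621,191.5703) → (85.5621,262.9809) (closed)

[2] `<path>` quadratic bezier, #008000→engrave S174 F4533: (71.7336,199.5712) → (68.3787,178.1356) → (60.3042,158.1627) → (47.5102,139.6526) → (29.9967,122.6053)

[3] `<path>` open polyline, #008000→engrave S174 F4533: (28.6582,174.0920) → (129.7237,27.9604) → (147.3486,184.4116) → (113.1197,240.0834) → (58.0379,217.9610) → (91.4038,8.2229)

[4] `<circle>` circle, #008000→engrave S174 F4533: (210.6217,249.6048) → (205.7473,261.3728) → (193.9793,266.2472) → (182.2113,261.3728) → (177.3369,249.6048) → (182.2113,237.8368) → (193.9793,232.9624) → (205.7473,237.8368) → (210.6217,249.6048) (closed)

[5] `<line>` line segment, #008000→engrave S174 F4533: (119.3720,135.5248) → (57.5748,256.5777)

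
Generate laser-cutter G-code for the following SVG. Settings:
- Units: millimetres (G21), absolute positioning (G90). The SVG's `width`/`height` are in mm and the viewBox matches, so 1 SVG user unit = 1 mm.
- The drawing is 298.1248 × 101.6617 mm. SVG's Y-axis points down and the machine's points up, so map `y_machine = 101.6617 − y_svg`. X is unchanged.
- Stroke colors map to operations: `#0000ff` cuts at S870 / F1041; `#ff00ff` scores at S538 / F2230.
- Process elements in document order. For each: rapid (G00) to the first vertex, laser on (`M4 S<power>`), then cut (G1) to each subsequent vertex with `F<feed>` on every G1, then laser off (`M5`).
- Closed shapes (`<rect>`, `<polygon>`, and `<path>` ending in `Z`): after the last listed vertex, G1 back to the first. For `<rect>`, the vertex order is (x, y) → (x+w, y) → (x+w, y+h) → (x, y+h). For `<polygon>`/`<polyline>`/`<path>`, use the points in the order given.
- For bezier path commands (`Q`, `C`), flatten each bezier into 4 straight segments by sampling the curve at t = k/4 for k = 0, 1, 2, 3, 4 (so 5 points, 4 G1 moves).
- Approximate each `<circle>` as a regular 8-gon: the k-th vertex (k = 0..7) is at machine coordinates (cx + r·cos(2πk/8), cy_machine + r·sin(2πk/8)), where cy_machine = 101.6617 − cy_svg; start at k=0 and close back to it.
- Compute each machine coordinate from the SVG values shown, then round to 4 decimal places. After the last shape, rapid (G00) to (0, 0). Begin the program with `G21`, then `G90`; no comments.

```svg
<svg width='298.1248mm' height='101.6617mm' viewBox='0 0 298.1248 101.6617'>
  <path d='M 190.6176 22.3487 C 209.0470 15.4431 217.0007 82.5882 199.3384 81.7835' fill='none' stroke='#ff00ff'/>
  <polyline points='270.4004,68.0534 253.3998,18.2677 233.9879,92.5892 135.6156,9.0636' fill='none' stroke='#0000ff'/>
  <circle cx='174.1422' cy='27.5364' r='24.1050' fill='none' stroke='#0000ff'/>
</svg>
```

G21
G90
G00 X190.6176 Y79.3130
M4 S538
G1 X202.2389 Y72.8265 F2230
G1 X208.5124 Y51.8834 F2230
G1 X208.0187 Y29.7965 F2230
G1 X199.3384 Y19.8782 F2230
M5
G00 X270.4004 Y33.6083
M4 S870
G1 X253.3998 Y83.3940 F1041
G1 X233.9879 Y9.0725 F1041
G1 X135.6156 Y92.5981 F1041
M5
G00 X198.2472 Y74.1253
M4 S870
G1 X191.1870 Y91.1701 F1041
G1 X174.1422 Y98.2303 F1041
G1 X157.0974 Y91.1701 F1041
G1 X150.0372 Y74.1253 F1041
G1 X157.0974 Y57.0805 F1041
G1 X174.1422 Y50.0203 F1041
G1 X191.1870 Y57.0805 F1041
G1 X198.2472 Y74.1253 F1041
M5
G00 X0.0000 Y0.0000

viewBox `0 0 298.1248 101.6617` with mm width/height → 1 unit = 1 mm. Flip: y_m = 101.6617 − y_svg.

**Shape 1** — `<path>` cubic bezier, stroke `#ff00ff` → score (S538, F2230). Control points (SVG): P0=(190.6176,22.3487), P1=(209.0470,15.4431), P2=(217.0007,82.5882), P3=(199.3384,81.7835); sampled at t=k/4. Machine vertices: (190.6176,79.3130) → (202.2389,72.8265) → (208.5124,51.8834) → (208.0187,29.7965) → (199.3384,19.8782). Open path.

**Shape 2** — `<polyline>` open polyline, stroke `#0000ff` → cut (S870, F1041). Machine vertices: (270.4004,33.6083) → (253.3998,83.3940) → (233.9879,9.0725) → (135.6156,92.5981). Open path.

**Shape 3** — `<circle>` circle, stroke `#0000ff` → cut (S870, F1041). Machine vertices: (198.2472,74.1253) → (191.1870,91.1701) → (174.1422,98.2303) → (157.0974,91.1701) → (150.0372,74.1253) → (157.0974,57.0805) → (174.1422,50.0203) → (191.1870,57.0805) → (198.2472,74.1253). Closed: final G1 returns to the first vertex.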